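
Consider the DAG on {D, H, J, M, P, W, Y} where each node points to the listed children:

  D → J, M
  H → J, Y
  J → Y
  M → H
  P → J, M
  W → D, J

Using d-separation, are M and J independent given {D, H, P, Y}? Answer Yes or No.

Yes

5 paths connect M and J; each must be blocked for d-separation to hold:
  1. M → H → J — H:chain[blocks] ⇒ blocked
  2. M → H → Y ← J — H:chain[blocks]; Y:collider[open] ⇒ blocked
  3. M ← D → J — D:fork[blocks] ⇒ blocked
  4. M ← D ← W → J — D:chain[blocks]; W:fork[open] ⇒ blocked
  5. M ← P → J — P:fork[blocks] ⇒ blocked
All paths are blocked; M ⊥ J | {D, H, P, Y} holds.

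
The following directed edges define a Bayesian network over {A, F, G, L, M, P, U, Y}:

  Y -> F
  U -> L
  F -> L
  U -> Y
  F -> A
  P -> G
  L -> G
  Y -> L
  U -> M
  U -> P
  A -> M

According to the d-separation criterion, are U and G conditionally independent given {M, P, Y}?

No

6 paths connect U and G; each must be blocked for d-separation to hold:
Path 1: U → M ← A ← F ← Y → L → G
  Y is a fork here and Y is conditioned on, so the path is blocked at Y.
Path 2: U → M ← A ← F → L → G
  M is a collider and M is conditioned on, which opens it; A is a chain and A is not conditioned on; F is a fork and F is not conditioned on; L is a chain and L is not conditioned on — no node blocks this path, so it is active.
Path 3: U → P → G
  P is a chain here and P is conditioned on, so the path is blocked at P.
Path 4: U → Y → F → L → G
  Y is a chain here and Y is conditioned on, so the path is blocked at Y.
Path 5: U → Y → L → G
  Y is a chain here and Y is conditioned on, so the path is blocked at Y.
Path 6: U → L → G
  L is a chain and L is not conditioned on — no node blocks this path, so it is active.
Since the path U → M ← A ← F → L → G is active, U and G are not d-separated given {M, P, Y}.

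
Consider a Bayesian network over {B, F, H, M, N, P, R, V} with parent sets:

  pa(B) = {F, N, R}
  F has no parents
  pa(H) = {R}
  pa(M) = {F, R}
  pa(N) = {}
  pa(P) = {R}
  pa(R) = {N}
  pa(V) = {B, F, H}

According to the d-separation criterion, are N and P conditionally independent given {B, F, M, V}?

6 paths connect N and P; each must be blocked for d-separation to hold:
Path 1: N → B ← F → M ← R → P
  F is a fork here and F is conditioned on, so the path is blocked at F.
Path 2: N → B ← F → V ← H ← R → P
  F is a fork here and F is conditioned on, so the path is blocked at F.
Path 3: N → B ← R → P
  B is a collider and B is conditioned on, which opens it; R is a fork and R is not conditioned on — no node blocks this path, so it is active.
Path 4: N → B → V ← F → M ← R → P
  B is a chain here and B is conditioned on, so the path is blocked at B.
Path 5: N → B → V ← H ← R → P
  B is a chain here and B is conditioned on, so the path is blocked at B.
Path 6: N → R → P
  R is a chain and R is not conditioned on — no node blocks this path, so it is active.
Since the path N → B ← R → P is active, N and P are not d-separated given {B, F, M, V}.

No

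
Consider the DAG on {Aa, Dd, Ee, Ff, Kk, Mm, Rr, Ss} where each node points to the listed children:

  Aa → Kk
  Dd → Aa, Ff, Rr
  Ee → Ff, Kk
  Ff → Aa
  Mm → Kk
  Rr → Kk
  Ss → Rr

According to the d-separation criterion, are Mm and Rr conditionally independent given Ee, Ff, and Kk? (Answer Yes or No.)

No — Mm and Rr are not d-separated given {Ee, Ff, Kk}.

5 paths connect Mm and Rr; each must be blocked for d-separation to hold:
Path 1: Mm → Kk ← Ee → Ff ← Dd → Rr
  Ee is a fork here and Ee is conditioned on, so the path is blocked at Ee.
Path 2: Mm → Kk ← Ee → Ff → Aa ← Dd → Rr
  Ee is a fork here and Ee is conditioned on, so the path is blocked at Ee.
Path 3: Mm → Kk ← Rr
  Kk is a collider and Kk is conditioned on, which opens it — no node blocks this path, so it is active.
Path 4: Mm → Kk ← Aa ← Ff ← Dd → Rr
  Ff is a chain here and Ff is conditioned on, so the path is blocked at Ff.
Path 5: Mm → Kk ← Aa ← Dd → Rr
  Kk is a collider and Kk is conditioned on, which opens it; Aa is a chain and Aa is not conditioned on; Dd is a fork and Dd is not conditioned on — no node blocks this path, so it is active.
At least one path is unblocked, so d-separation fails.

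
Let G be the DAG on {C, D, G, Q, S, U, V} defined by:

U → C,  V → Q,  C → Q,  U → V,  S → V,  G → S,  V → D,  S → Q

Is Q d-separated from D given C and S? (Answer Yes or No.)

No

We examine all 3 paths between Q and D:
Path 1: Q ← V → D
  V is a fork and V is not conditioned on — no node blocks this path, so it is active.
Path 2: Q ← C ← U → V → D
  C is a chain here and C is conditioned on, so the path is blocked at C.
Path 3: Q ← S → V → D
  S is a fork here and S is conditioned on, so the path is blocked at S.
At least one path is unblocked, so d-separation fails.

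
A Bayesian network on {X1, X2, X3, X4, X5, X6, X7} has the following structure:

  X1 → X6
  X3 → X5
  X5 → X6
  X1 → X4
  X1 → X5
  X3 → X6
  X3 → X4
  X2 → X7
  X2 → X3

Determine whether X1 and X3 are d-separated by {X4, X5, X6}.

No

5 paths connect X1 and X3; each must be blocked for d-separation to hold:
Path 1: X1 → X4 ← X3
  X4 is a collider and X4 is conditioned on, which opens it — no node blocks this path, so it is active.
Path 2: X1 → X5 → X6 ← X3
  X5 is a chain here and X5 is conditioned on, so the path is blocked at X5.
Path 3: X1 → X5 ← X3
  X5 is a collider and X5 is conditioned on, which opens it — no node blocks this path, so it is active.
Path 4: X1 → X6 ← X5 ← X3
  X5 is a chain here and X5 is conditioned on, so the path is blocked at X5.
Path 5: X1 → X6 ← X3
  X6 is a collider and X6 is conditioned on, which opens it — no node blocks this path, so it is active.
At least one path is unblocked, so d-separation fails.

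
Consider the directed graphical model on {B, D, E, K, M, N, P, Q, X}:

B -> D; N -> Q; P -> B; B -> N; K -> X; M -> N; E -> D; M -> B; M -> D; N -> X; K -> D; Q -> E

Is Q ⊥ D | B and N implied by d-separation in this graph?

No — Q and D are not d-separated given {B, N}.

Enumerating the 6 paths from Q to D and testing each for blocking by {B, N}:
Path 1: Q → E → D
  E is a chain and E is not conditioned on — no node blocks this path, so it is active.
Path 2: Q ← N ← B → D
  N is a chain here and N is conditioned on, so the path is blocked at N.
Path 3: Q ← N ← B ← M → D
  N is a chain here and N is conditioned on, so the path is blocked at N.
Path 4: Q ← N → X ← K → D
  N is a fork here and N is conditioned on, so the path is blocked at N.
Path 5: Q ← N ← M → B → D
  N is a chain here and N is conditioned on, so the path is blocked at N.
Path 6: Q ← N ← M → D
  N is a chain here and N is conditioned on, so the path is blocked at N.
Because an active path exists, Q and D are not d-separated.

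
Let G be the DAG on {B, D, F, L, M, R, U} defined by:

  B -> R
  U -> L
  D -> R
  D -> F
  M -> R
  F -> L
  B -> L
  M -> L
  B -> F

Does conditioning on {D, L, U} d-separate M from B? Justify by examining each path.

6 paths connect M and B; each must be blocked for d-separation to hold:
Path 1: M → R ← D → F ← B
  R is a collider here and neither R nor any of its descendants is conditioned on, so the collider stays closed — the path is blocked at R.
Path 2: M → R ← D → F → L ← B
  R is a collider here and neither R nor any of its descendants is conditioned on, so the collider stays closed — the path is blocked at R.
Path 3: M → R ← B
  R is a collider here and neither R nor any of its descendants is conditioned on, so the collider stays closed — the path is blocked at R.
Path 4: M → L ← F ← D → R ← B
  D is a fork here and D is conditioned on, so the path is blocked at D.
Path 5: M → L ← F ← B
  L is a collider and L is conditioned on, which opens it; F is a chain and F is not conditioned on — no node blocks this path, so it is active.
Path 6: M → L ← B
  L is a collider and L is conditioned on, which opens it — no node blocks this path, so it is active.
At least one path is unblocked, so d-separation fails.

No — M and B are not d-separated given {D, L, U}.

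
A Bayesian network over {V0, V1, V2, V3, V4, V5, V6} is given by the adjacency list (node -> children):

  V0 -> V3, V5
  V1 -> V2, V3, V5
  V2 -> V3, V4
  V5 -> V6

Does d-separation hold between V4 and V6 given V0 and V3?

We examine all 4 paths between V4 and V6:
Path 1: V4 ← V2 → V3 ← V0 → V5 → V6
  V0 is a fork here and V0 is conditioned on, so the path is blocked at V0.
Path 2: V4 ← V2 → V3 ← V1 → V5 → V6
  V2 is a fork and V2 is not conditioned on; V3 is a collider and V3 is conditioned on, which opens it; V1 is a fork and V1 is not conditioned on; V5 is a chain and V5 is not conditioned on — no node blocks this path, so it is active.
Path 3: V4 ← V2 ← V1 → V3 ← V0 → V5 → V6
  V0 is a fork here and V0 is conditioned on, so the path is blocked at V0.
Path 4: V4 ← V2 ← V1 → V5 → V6
  V2 is a chain and V2 is not conditioned on; V1 is a fork and V1 is not conditioned on; V5 is a chain and V5 is not conditioned on — no node blocks this path, so it is active.
Because an active path exists, V4 and V6 are not d-separated.

No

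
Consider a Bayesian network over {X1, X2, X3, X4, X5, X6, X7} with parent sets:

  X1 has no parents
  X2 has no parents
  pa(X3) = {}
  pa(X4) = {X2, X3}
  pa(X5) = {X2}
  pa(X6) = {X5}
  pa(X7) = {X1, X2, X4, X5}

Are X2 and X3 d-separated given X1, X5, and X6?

Yes — X2 and X3 are d-separated given {X1, X5, X6}.

We examine all 3 paths between X2 and X3:
  1. X2 → X5 → X7 ← X4 ← X3 — X5:chain[blocks]; X7:collider[blocks]; X4:chain[open] ⇒ blocked
  2. X2 → X4 ← X3 — X4:collider[blocks] ⇒ blocked
  3. X2 → X7 ← X4 ← X3 — X7:collider[blocks]; X4:chain[open] ⇒ blocked
Every path is blocked, so X2 and X3 are d-separated given {X1, X5, X6}.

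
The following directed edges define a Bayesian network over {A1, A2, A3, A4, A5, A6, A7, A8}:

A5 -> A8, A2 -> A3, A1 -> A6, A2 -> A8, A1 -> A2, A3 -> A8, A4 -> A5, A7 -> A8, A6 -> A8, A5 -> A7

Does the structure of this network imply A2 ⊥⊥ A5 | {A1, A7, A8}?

We examine all 6 paths between A2 and A5:
Path 1: A2 → A3 → A8 ← A7 ← A5
  A7 is a chain here and A7 is conditioned on, so the path is blocked at A7.
Path 2: A2 → A3 → A8 ← A5
  A3 is a chain and A3 is not conditioned on; A8 is a collider and A8 is conditioned on, which opens it — no node blocks this path, so it is active.
Path 3: A2 ← A1 → A6 → A8 ← A7 ← A5
  A1 is a fork here and A1 is conditioned on, so the path is blocked at A1.
Path 4: A2 ← A1 → A6 → A8 ← A5
  A1 is a fork here and A1 is conditioned on, so the path is blocked at A1.
Path 5: A2 → A8 ← A7 ← A5
  A7 is a chain here and A7 is conditioned on, so the path is blocked at A7.
Path 6: A2 → A8 ← A5
  A8 is a collider and A8 is conditioned on, which opens it — no node blocks this path, so it is active.
At least one path is unblocked, so d-separation fails.

No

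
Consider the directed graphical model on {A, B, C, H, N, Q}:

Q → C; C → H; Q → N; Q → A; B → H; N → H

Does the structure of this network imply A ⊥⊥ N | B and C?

Enumerating the 2 paths from A to N and testing each for blocking by {B, C}:
Path 1: A ← Q → C → H ← N
  C is a chain here and C is conditioned on, so the path is blocked at C.
Path 2: A ← Q → N
  Q is a fork and Q is not conditioned on — no node blocks this path, so it is active.
Because an active path exists, A and N are not d-separated.

No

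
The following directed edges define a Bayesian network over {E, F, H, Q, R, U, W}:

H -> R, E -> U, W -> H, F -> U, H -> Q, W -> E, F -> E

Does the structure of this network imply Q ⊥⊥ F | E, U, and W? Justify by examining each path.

Yes — Q and F are d-separated given {E, U, W}.

2 paths connect Q and F; each must be blocked for d-separation to hold:
Path 1: Q ← H ← W → E → U ← F
  W is a fork here and W is conditioned on, so the path is blocked at W.
Path 2: Q ← H ← W → E ← F
  W is a fork here and W is conditioned on, so the path is blocked at W.
Since every path is blocked, d-separation holds.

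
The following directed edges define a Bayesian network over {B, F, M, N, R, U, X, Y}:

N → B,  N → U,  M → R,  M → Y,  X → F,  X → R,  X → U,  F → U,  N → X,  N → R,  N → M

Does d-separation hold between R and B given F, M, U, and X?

We examine all 5 paths between R and B:
  1. R ← X → U ← N → B — X:fork[blocks]; U:collider[open]; N:fork[open] ⇒ blocked
  2. R ← X → F → U ← N → B — X:fork[blocks]; F:chain[blocks]; U:collider[open]; N:fork[open] ⇒ blocked
  3. R ← X ← N → B — X:chain[blocks]; N:fork[open] ⇒ blocked
  4. R ← M ← N → B — M:chain[blocks]; N:fork[open] ⇒ blocked
  5. R ← N → B — N:fork[open] ⇒ active
Because an active path exists, R and B are not d-separated.

No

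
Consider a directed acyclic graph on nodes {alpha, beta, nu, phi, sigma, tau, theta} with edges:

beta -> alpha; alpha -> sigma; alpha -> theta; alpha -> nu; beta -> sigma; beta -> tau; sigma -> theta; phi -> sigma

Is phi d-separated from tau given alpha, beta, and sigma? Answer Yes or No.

Yes

3 paths connect phi and tau; each must be blocked for d-separation to hold:
Path 1: phi → sigma ← alpha ← beta → tau
  alpha is a chain here and alpha is conditioned on, so the path is blocked at alpha.
Path 2: phi → sigma → theta ← alpha ← beta → tau
  sigma is a chain here and sigma is conditioned on, so the path is blocked at sigma.
Path 3: phi → sigma ← beta → tau
  beta is a fork here and beta is conditioned on, so the path is blocked at beta.
Since every path is blocked, d-separation holds.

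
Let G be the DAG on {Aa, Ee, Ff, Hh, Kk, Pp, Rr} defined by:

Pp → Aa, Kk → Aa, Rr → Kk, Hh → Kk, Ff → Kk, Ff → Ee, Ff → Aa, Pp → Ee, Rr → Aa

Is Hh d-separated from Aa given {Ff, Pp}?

We examine all 4 paths between Hh and Aa:
  1. Hh → Kk ← Rr → Aa — Kk:collider[blocks]; Rr:fork[open] ⇒ blocked
  2. Hh → Kk → Aa — Kk:chain[open] ⇒ active
  3. Hh → Kk ← Ff → Ee ← Pp → Aa — Kk:collider[blocks]; Ff:fork[blocks]; Ee:collider[blocks]; Pp:fork[blocks] ⇒ blocked
  4. Hh → Kk ← Ff → Aa — Kk:collider[blocks]; Ff:fork[blocks] ⇒ blocked
Since the path Hh → Kk → Aa is active, Hh and Aa are not d-separated given {Ff, Pp}.

No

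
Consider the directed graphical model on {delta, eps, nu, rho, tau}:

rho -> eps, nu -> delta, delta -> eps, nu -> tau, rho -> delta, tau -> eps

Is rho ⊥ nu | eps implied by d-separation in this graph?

4 paths connect rho and nu; each must be blocked for d-separation to hold:
  1. rho → eps ← tau ← nu — eps:collider[open]; tau:chain[open] ⇒ active
  2. rho → eps ← delta ← nu — eps:collider[open]; delta:chain[open] ⇒ active
  3. rho → delta → eps ← tau ← nu — delta:chain[open]; eps:collider[open]; tau:chain[open] ⇒ active
  4. rho → delta ← nu — delta:collider[open] ⇒ active
Since the path rho → eps ← tau ← nu is active, rho and nu are not d-separated given {eps}.

No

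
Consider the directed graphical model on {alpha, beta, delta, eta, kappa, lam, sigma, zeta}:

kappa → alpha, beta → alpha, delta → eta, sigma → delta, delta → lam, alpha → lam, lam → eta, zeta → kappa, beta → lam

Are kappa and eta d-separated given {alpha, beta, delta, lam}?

Yes — kappa and eta are d-separated given {alpha, beta, delta, lam}.

Enumerating the 4 paths from kappa to eta and testing each for blocking by {alpha, beta, delta, lam}:
  1. kappa → alpha ← beta → lam ← delta → eta — alpha:collider[open]; beta:fork[blocks]; lam:collider[open]; delta:fork[blocks] ⇒ blocked
  2. kappa → alpha ← beta → lam → eta — alpha:collider[open]; beta:fork[blocks]; lam:chain[blocks] ⇒ blocked
  3. kappa → alpha → lam ← delta → eta — alpha:chain[blocks]; lam:collider[open]; delta:fork[blocks] ⇒ blocked
  4. kappa → alpha → lam → eta — alpha:chain[blocks]; lam:chain[blocks] ⇒ blocked
Since every path is blocked, d-separation holds.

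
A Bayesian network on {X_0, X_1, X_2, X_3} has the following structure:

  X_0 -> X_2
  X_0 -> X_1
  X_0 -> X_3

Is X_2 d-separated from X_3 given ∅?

No

Only one path connects X_2 and X_3:
Path 1: X_2 ← X_0 → X_3
  X_0 is a fork and X_0 is not conditioned on — no node blocks this path, so it is active.
Since the path X_2 ← X_0 → X_3 is active, X_2 and X_3 are not d-separated given ∅.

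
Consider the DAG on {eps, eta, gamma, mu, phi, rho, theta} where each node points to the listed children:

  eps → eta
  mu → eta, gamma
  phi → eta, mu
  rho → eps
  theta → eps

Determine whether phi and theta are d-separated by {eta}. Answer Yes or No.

2 paths connect phi and theta; each must be blocked for d-separation to hold:
  1. phi → mu → eta ← eps ← theta — mu:chain[open]; eta:collider[open]; eps:chain[open] ⇒ active
  2. phi → eta ← eps ← theta — eta:collider[open]; eps:chain[open] ⇒ active
At least one path is unblocked, so d-separation fails.

No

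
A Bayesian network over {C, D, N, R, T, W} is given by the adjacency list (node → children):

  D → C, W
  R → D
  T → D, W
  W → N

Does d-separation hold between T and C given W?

There are 2 undirected paths between T and C; checking each against the conditioning set {W}:
Path 1: T → D → C
  D is a chain and D is not conditioned on — no node blocks this path, so it is active.
Path 2: T → W ← D → C
  W is a collider and W is conditioned on, which opens it; D is a fork and D is not conditioned on — no node blocks this path, so it is active.
Since the path T → D → C is active, T and C are not d-separated given {W}.

No — T and C are not d-separated given {W}.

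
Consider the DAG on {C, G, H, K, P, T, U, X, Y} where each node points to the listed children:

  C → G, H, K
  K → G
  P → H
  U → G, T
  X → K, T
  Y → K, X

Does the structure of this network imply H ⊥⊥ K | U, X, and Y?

No — H and K are not d-separated given {U, X, Y}.

4 paths connect H and K; each must be blocked for d-separation to hold:
Path 1: H ← C → K
  C is a fork and C is not conditioned on — no node blocks this path, so it is active.
Path 2: H ← C → G ← U → T ← X → K
  G is a collider here and neither G nor any of its descendants is conditioned on, so the collider stays closed — the path is blocked at G.
Path 3: H ← C → G ← U → T ← X ← Y → K
  G is a collider here and neither G nor any of its descendants is conditioned on, so the collider stays closed — the path is blocked at G.
Path 4: H ← C → G ← K
  G is a collider here and neither G nor any of its descendants is conditioned on, so the collider stays closed — the path is blocked at G.
At least one path is unblocked, so d-separation fails.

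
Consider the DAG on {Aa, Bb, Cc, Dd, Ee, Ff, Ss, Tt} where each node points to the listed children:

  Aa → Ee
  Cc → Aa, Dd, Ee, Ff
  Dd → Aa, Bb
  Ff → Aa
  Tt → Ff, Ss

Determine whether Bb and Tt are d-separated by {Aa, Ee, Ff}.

Enumerating the 6 paths from Bb to Tt and testing each for blocking by {Aa, Ee, Ff}:
Path 1: Bb ← Dd ← Cc → Ff ← Tt
  Dd is a chain and Dd is not conditioned on; Cc is a fork and Cc is not conditioned on; Ff is a collider and Ff is conditioned on, which opens it — no node blocks this path, so it is active.
Path 2: Bb ← Dd ← Cc → Ee ← Aa ← Ff ← Tt
  Aa is a chain here and Aa is conditioned on, so the path is blocked at Aa.
Path 3: Bb ← Dd ← Cc → Aa ← Ff ← Tt
  Ff is a chain here and Ff is conditioned on, so the path is blocked at Ff.
Path 4: Bb ← Dd → Aa ← Ff ← Tt
  Ff is a chain here and Ff is conditioned on, so the path is blocked at Ff.
Path 5: Bb ← Dd → Aa → Ee ← Cc → Ff ← Tt
  Aa is a chain here and Aa is conditioned on, so the path is blocked at Aa.
Path 6: Bb ← Dd → Aa ← Cc → Ff ← Tt
  Dd is a fork and Dd is not conditioned on; Aa is a collider and Aa is conditioned on, which opens it; Cc is a fork and Cc is not conditioned on; Ff is a collider and Ff is conditioned on, which opens it — no node blocks this path, so it is active.
Because an active path exists, Bb and Tt are not d-separated.

No — Bb and Tt are not d-separated given {Aa, Ee, Ff}.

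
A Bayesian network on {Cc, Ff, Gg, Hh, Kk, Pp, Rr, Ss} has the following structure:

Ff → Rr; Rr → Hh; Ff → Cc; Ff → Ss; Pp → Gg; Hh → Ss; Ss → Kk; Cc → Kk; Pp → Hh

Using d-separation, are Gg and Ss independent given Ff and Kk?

No

Enumerating the 3 paths from Gg to Ss and testing each for blocking by {Ff, Kk}:
Path 1: Gg ← Pp → Hh → Ss
  Pp is a fork and Pp is not conditioned on; Hh is a chain and Hh is not conditioned on — no node blocks this path, so it is active.
Path 2: Gg ← Pp → Hh ← Rr ← Ff → Ss
  Ff is a fork here and Ff is conditioned on, so the path is blocked at Ff.
Path 3: Gg ← Pp → Hh ← Rr ← Ff → Cc → Kk ← Ss
  Ff is a fork here and Ff is conditioned on, so the path is blocked at Ff.
Because an active path exists, Gg and Ss are not d-separated.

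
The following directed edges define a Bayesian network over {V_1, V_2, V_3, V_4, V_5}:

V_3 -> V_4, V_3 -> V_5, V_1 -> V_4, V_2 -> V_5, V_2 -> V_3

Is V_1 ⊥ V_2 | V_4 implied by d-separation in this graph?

We examine all 2 paths between V_1 and V_2:
Path 1: V_1 → V_4 ← V_3 → V_5 ← V_2
  V_5 is a collider here and neither V_5 nor any of its descendants is conditioned on, so the collider stays closed — the path is blocked at V_5.
Path 2: V_1 → V_4 ← V_3 ← V_2
  V_4 is a collider and V_4 is conditioned on, which opens it; V_3 is a chain and V_3 is not conditioned on — no node blocks this path, so it is active.
Since the path V_1 → V_4 ← V_3 ← V_2 is active, V_1 and V_2 are not d-separated given {V_4}.

No — V_1 and V_2 are not d-separated given {V_4}.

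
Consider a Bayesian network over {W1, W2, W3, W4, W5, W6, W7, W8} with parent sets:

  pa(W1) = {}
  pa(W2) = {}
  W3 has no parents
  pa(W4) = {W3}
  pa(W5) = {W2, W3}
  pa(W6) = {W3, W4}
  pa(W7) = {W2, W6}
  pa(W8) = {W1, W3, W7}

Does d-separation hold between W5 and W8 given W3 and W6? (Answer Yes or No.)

No

We examine all 6 paths between W5 and W8:
  1. W5 ← W2 → W7 ← W6 ← W3 → W8 — W2:fork[open]; W7:collider[blocks]; W6:chain[blocks]; W3:fork[blocks] ⇒ blocked
  2. W5 ← W2 → W7 ← W6 ← W4 ← W3 → W8 — W2:fork[open]; W7:collider[blocks]; W6:chain[blocks]; W4:chain[open]; W3:fork[blocks] ⇒ blocked
  3. W5 ← W2 → W7 → W8 — W2:fork[open]; W7:chain[open] ⇒ active
  4. W5 ← W3 → W6 → W7 → W8 — W3:fork[blocks]; W6:chain[blocks]; W7:chain[open] ⇒ blocked
  5. W5 ← W3 → W8 — W3:fork[blocks] ⇒ blocked
  6. W5 ← W3 → W4 → W6 → W7 → W8 — W3:fork[blocks]; W4:chain[open]; W6:chain[blocks]; W7:chain[open] ⇒ blocked
Because an active path exists, W5 and W8 are not d-separated.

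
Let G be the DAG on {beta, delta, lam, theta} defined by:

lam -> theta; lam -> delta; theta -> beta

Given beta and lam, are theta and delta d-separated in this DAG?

There is one path between theta and delta:
Path 1: theta ← lam → delta
  lam is a fork here and lam is conditioned on, so the path is blocked at lam.
All paths are blocked; theta ⊥ delta | {beta, lam} holds.

Yes — theta and delta are d-separated given {beta, lam}.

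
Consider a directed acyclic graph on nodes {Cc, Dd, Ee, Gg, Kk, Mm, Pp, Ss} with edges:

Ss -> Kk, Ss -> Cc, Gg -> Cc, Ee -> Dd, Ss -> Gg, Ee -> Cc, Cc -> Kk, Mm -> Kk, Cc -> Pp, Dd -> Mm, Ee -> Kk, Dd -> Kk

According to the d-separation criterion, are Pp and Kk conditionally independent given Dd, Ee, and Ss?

Enumerating the 6 paths from Pp to Kk and testing each for blocking by {Dd, Ee, Ss}:
Path 1: Pp ← Cc ← Gg ← Ss → Kk
  Ss is a fork here and Ss is conditioned on, so the path is blocked at Ss.
Path 2: Pp ← Cc ← Ee → Dd → Kk
  Ee is a fork here and Ee is conditioned on, so the path is blocked at Ee.
Path 3: Pp ← Cc ← Ee → Dd → Mm → Kk
  Ee is a fork here and Ee is conditioned on, so the path is blocked at Ee.
Path 4: Pp ← Cc ← Ee → Kk
  Ee is a fork here and Ee is conditioned on, so the path is blocked at Ee.
Path 5: Pp ← Cc → Kk
  Cc is a fork and Cc is not conditioned on — no node blocks this path, so it is active.
Path 6: Pp ← Cc ← Ss → Kk
  Ss is a fork here and Ss is conditioned on, so the path is blocked at Ss.
Because an active path exists, Pp and Kk are not d-separated.

No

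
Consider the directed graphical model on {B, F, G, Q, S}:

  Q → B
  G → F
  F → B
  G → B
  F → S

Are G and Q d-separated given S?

Yes

2 paths connect G and Q; each must be blocked for d-separation to hold:
Path 1: G → F → B ← Q
  B is a collider here and neither B nor any of its descendants is conditioned on, so the collider stays closed — the path is blocked at B.
Path 2: G → B ← Q
  B is a collider here and neither B nor any of its descendants is conditioned on, so the collider stays closed — the path is blocked at B.
All paths are blocked; G ⊥ Q | {S} holds.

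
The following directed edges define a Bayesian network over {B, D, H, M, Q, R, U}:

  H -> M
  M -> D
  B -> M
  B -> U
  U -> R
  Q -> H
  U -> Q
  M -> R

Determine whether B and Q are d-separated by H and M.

No

Enumerating the 4 paths from B to Q and testing each for blocking by {H, M}:
  1. B → M ← H ← Q — M:collider[open]; H:chain[blocks] ⇒ blocked
  2. B → M → R ← U → Q — M:chain[blocks]; R:collider[blocks]; U:fork[open] ⇒ blocked
  3. B → U → R ← M ← H ← Q — U:chain[open]; R:collider[blocks]; M:chain[blocks]; H:chain[blocks] ⇒ blocked
  4. B → U → Q — U:chain[open] ⇒ active
At least one path is unblocked, so d-separation fails.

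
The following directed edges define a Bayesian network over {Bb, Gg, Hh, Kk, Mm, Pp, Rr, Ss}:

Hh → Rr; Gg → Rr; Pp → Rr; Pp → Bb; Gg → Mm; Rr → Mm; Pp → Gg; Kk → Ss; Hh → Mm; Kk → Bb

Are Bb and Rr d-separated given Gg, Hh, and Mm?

No

There are 4 undirected paths between Bb and Rr; checking each against the conditioning set {Gg, Hh, Mm}:
Path 1: Bb ← Pp → Rr
  Pp is a fork and Pp is not conditioned on — no node blocks this path, so it is active.
Path 2: Bb ← Pp → Gg → Rr
  Gg is a chain here and Gg is conditioned on, so the path is blocked at Gg.
Path 3: Bb ← Pp → Gg → Mm ← Rr
  Gg is a chain here and Gg is conditioned on, so the path is blocked at Gg.
Path 4: Bb ← Pp → Gg → Mm ← Hh → Rr
  Gg is a chain here and Gg is conditioned on, so the path is blocked at Gg.
Because an active path exists, Bb and Rr are not d-separated.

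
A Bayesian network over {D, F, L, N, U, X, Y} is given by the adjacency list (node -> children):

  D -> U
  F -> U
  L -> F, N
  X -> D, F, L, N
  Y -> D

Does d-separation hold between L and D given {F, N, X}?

We examine all 6 paths between L and D:
  1. L → N ← X → D — N:collider[open]; X:fork[blocks] ⇒ blocked
  2. L → N ← X → F → U ← D — N:collider[open]; X:fork[blocks]; F:chain[blocks]; U:collider[blocks] ⇒ blocked
  3. L ← X → D — X:fork[blocks] ⇒ blocked
  4. L ← X → F → U ← D — X:fork[blocks]; F:chain[blocks]; U:collider[blocks] ⇒ blocked
  5. L → F → U ← D — F:chain[blocks]; U:collider[blocks] ⇒ blocked
  6. L → F ← X → D — F:collider[open]; X:fork[blocks] ⇒ blocked
All paths are blocked; L ⊥ D | {F, N, X} holds.

Yes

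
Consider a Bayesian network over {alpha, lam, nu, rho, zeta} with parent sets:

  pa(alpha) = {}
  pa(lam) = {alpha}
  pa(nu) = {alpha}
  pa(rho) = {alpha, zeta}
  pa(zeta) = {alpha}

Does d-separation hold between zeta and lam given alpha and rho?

Yes — zeta and lam are d-separated given {alpha, rho}.

We examine all 2 paths between zeta and lam:
Path 1: zeta ← alpha → lam
  alpha is a fork here and alpha is conditioned on, so the path is blocked at alpha.
Path 2: zeta → rho ← alpha → lam
  alpha is a fork here and alpha is conditioned on, so the path is blocked at alpha.
Since every path is blocked, d-separation holds.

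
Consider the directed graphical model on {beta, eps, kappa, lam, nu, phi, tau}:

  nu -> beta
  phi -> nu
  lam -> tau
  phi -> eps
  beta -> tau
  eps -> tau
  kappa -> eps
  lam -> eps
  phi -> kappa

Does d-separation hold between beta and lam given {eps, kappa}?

We examine all 6 paths between beta and lam:
  1. beta ← nu ← phi → kappa → eps ← lam — nu:chain[open]; phi:fork[open]; kappa:chain[blocks]; eps:collider[open] ⇒ blocked
  2. beta ← nu ← phi → kappa → eps → tau ← lam — nu:chain[open]; phi:fork[open]; kappa:chain[blocks]; eps:chain[blocks]; tau:collider[blocks] ⇒ blocked
  3. beta ← nu ← phi → eps ← lam — nu:chain[open]; phi:fork[open]; eps:collider[open] ⇒ active
  4. beta ← nu ← phi → eps → tau ← lam — nu:chain[open]; phi:fork[open]; eps:chain[blocks]; tau:collider[blocks] ⇒ blocked
  5. beta → tau ← eps ← lam — tau:collider[blocks]; eps:chain[blocks] ⇒ blocked
  6. beta → tau ← lam — tau:collider[blocks] ⇒ blocked
Since the path beta ← nu ← phi → eps ← lam is active, beta and lam are not d-separated given {eps, kappa}.

No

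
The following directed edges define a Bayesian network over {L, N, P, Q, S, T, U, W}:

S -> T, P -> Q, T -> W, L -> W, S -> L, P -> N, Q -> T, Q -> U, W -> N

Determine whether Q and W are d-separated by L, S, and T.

There are 3 undirected paths between Q and W; checking each against the conditioning set {L, S, T}:
Path 1: Q ← P → N ← W
  N is a collider here and neither N nor any of its descendants is conditioned on, so the collider stays closed — the path is blocked at N.
Path 2: Q → T ← S → L → W
  S is a fork here and S is conditioned on, so the path is blocked at S.
Path 3: Q → T → W
  T is a chain here and T is conditioned on, so the path is blocked at T.
Since every path is blocked, d-separation holds.

Yes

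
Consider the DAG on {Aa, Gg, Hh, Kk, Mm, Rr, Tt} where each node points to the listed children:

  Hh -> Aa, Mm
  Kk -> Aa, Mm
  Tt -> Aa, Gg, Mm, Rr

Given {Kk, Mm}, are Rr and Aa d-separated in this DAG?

No

Enumerating the 3 paths from Rr to Aa and testing each for blocking by {Kk, Mm}:
Path 1: Rr ← Tt → Mm ← Kk → Aa
  Kk is a fork here and Kk is conditioned on, so the path is blocked at Kk.
Path 2: Rr ← Tt → Mm ← Hh → Aa
  Tt is a fork and Tt is not conditioned on; Mm is a collider and Mm is conditioned on, which opens it; Hh is a fork and Hh is not conditioned on — no node blocks this path, so it is active.
Path 3: Rr ← Tt → Aa
  Tt is a fork and Tt is not conditioned on — no node blocks this path, so it is active.
At least one path is unblocked, so d-separation fails.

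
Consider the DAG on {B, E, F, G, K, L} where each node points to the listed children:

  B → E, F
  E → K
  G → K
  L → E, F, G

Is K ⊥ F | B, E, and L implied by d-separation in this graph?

Yes

There are 4 undirected paths between K and F; checking each against the conditioning set {B, E, L}:
Path 1: K ← E ← B → F
  E is a chain here and E is conditioned on, so the path is blocked at E.
Path 2: K ← E ← L → F
  E is a chain here and E is conditioned on, so the path is blocked at E.
Path 3: K ← G ← L → E ← B → F
  L is a fork here and L is conditioned on, so the path is blocked at L.
Path 4: K ← G ← L → F
  L is a fork here and L is conditioned on, so the path is blocked at L.
Since every path is blocked, d-separation holds.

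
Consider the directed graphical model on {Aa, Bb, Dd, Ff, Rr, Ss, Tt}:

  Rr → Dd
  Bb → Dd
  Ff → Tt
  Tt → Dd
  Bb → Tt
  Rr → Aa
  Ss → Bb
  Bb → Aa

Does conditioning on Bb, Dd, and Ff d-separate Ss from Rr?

Yes

We examine all 3 paths between Ss and Rr:
Path 1: Ss → Bb → Aa ← Rr
  Bb is a chain here and Bb is conditioned on, so the path is blocked at Bb.
Path 2: Ss → Bb → Tt → Dd ← Rr
  Bb is a chain here and Bb is conditioned on, so the path is blocked at Bb.
Path 3: Ss → Bb → Dd ← Rr
  Bb is a chain here and Bb is conditioned on, so the path is blocked at Bb.
Every path is blocked, so Ss and Rr are d-separated given {Bb, Dd, Ff}.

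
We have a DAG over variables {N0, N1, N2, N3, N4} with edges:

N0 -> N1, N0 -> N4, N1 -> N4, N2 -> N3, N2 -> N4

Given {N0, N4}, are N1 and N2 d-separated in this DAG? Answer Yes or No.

No

2 paths connect N1 and N2; each must be blocked for d-separation to hold:
  1. N1 ← N0 → N4 ← N2 — N0:fork[blocks]; N4:collider[open] ⇒ blocked
  2. N1 → N4 ← N2 — N4:collider[open] ⇒ active
At least one path is unblocked, so d-separation fails.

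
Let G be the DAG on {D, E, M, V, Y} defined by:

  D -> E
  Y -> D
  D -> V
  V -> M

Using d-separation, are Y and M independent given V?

There is one path between Y and M:
  1. Y → D → V → M — D:chain[open]; V:chain[blocks] ⇒ blocked
All paths are blocked; Y ⊥ M | {V} holds.

Yes — Y and M are d-separated given {V}.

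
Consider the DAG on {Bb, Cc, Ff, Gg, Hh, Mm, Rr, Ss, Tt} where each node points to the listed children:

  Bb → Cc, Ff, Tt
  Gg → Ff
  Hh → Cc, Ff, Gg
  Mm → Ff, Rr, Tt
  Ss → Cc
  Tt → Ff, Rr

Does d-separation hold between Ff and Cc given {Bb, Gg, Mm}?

We examine all 6 paths between Ff and Cc:
  1. Ff ← Bb → Cc — Bb:fork[blocks] ⇒ blocked
  2. Ff ← Gg ← Hh → Cc — Gg:chain[blocks]; Hh:fork[open] ⇒ blocked
  3. Ff ← Mm → Rr ← Tt ← Bb → Cc — Mm:fork[blocks]; Rr:collider[blocks]; Tt:chain[open]; Bb:fork[blocks] ⇒ blocked
  4. Ff ← Mm → Tt ← Bb → Cc — Mm:fork[blocks]; Tt:collider[blocks]; Bb:fork[blocks] ⇒ blocked
  5. Ff ← Hh → Cc — Hh:fork[open] ⇒ active
  6. Ff ← Tt ← Bb → Cc — Tt:chain[open]; Bb:fork[blocks] ⇒ blocked
Because an active path exists, Ff and Cc are not d-separated.

No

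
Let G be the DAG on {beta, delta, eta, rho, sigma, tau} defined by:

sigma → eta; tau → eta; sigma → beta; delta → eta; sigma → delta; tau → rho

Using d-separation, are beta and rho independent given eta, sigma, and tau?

Enumerating the 2 paths from beta to rho and testing each for blocking by {eta, sigma, tau}:
Path 1: beta ← sigma → eta ← tau → rho
  sigma is a fork here and sigma is conditioned on, so the path is blocked at sigma.
Path 2: beta ← sigma → delta → eta ← tau → rho
  sigma is a fork here and sigma is conditioned on, so the path is blocked at sigma.
All paths are blocked; beta ⊥ rho | {eta, sigma, tau} holds.

Yes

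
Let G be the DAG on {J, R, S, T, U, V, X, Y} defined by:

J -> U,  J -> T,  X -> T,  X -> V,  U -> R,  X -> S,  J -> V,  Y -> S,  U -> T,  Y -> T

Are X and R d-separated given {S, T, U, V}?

Yes — X and R are d-separated given {S, T, U, V}.

Enumerating the 6 paths from X to R and testing each for blocking by {S, T, U, V}:
Path 1: X → T ← U → R
  U is a fork here and U is conditioned on, so the path is blocked at U.
Path 2: X → T ← J → U → R
  U is a chain here and U is conditioned on, so the path is blocked at U.
Path 3: X → V ← J → T ← U → R
  U is a fork here and U is conditioned on, so the path is blocked at U.
Path 4: X → V ← J → U → R
  U is a chain here and U is conditioned on, so the path is blocked at U.
Path 5: X → S ← Y → T ← U → R
  U is a fork here and U is conditioned on, so the path is blocked at U.
Path 6: X → S ← Y → T ← J → U → R
  U is a chain here and U is conditioned on, so the path is blocked at U.
All paths are blocked; X ⊥ R | {S, T, U, V} holds.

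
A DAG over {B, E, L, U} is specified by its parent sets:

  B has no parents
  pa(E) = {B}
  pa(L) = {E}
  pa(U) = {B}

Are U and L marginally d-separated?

Only one path connects U and L:
Path 1: U ← B → E → L
  B is a fork and B is not conditioned on; E is a chain and E is not conditioned on — no node blocks this path, so it is active.
Because an active path exists, U and L are not d-separated.

No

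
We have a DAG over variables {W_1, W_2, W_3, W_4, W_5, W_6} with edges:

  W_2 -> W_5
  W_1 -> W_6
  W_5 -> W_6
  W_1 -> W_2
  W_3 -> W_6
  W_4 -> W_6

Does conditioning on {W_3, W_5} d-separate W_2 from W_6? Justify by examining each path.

We examine all 2 paths between W_2 and W_6:
  1. W_2 ← W_1 → W_6 — W_1:fork[open] ⇒ active
  2. W_2 → W_5 → W_6 — W_5:chain[blocks] ⇒ blocked
At least one path is unblocked, so d-separation fails.

No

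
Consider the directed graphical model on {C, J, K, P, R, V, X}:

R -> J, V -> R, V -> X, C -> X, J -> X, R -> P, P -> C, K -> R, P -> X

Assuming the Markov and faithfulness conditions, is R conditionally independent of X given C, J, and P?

No — R and X are not d-separated given {C, J, P}.

Enumerating the 4 paths from R to X and testing each for blocking by {C, J, P}:
Path 1: R → J → X
  J is a chain here and J is conditioned on, so the path is blocked at J.
Path 2: R → P → C → X
  P is a chain here and P is conditioned on, so the path is blocked at P.
Path 3: R → P → X
  P is a chain here and P is conditioned on, so the path is blocked at P.
Path 4: R ← V → X
  V is a fork and V is not conditioned on — no node blocks this path, so it is active.
Because an active path exists, R and X are not d-separated.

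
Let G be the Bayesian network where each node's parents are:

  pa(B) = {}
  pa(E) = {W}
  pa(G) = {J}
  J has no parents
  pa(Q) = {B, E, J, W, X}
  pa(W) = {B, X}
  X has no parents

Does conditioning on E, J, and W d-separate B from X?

6 paths connect B and X; each must be blocked for d-separation to hold:
Path 1: B → W ← X
  W is a collider and W is conditioned on, which opens it — no node blocks this path, so it is active.
Path 2: B → W → Q ← X
  W is a chain here and W is conditioned on, so the path is blocked at W.
Path 3: B → W → E → Q ← X
  W is a chain here and W is conditioned on, so the path is blocked at W.
Path 4: B → Q ← X
  Q is a collider here and neither Q nor any of its descendants is conditioned on, so the collider stays closed — the path is blocked at Q.
Path 5: B → Q ← W ← X
  Q is a collider here and neither Q nor any of its descendants is conditioned on, so the collider stays closed — the path is blocked at Q.
Path 6: B → Q ← E ← W ← X
  Q is a collider here and neither Q nor any of its descendants is conditioned on, so the collider stays closed — the path is blocked at Q.
Because an active path exists, B and X are not d-separated.

No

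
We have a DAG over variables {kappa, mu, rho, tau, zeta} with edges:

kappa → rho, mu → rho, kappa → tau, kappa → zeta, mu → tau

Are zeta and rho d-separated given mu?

There are 2 undirected paths between zeta and rho; checking each against the conditioning set {mu}:
  1. zeta ← kappa → tau ← mu → rho — kappa:fork[open]; tau:collider[blocks]; mu:fork[blocks] ⇒ blocked
  2. zeta ← kappa → rho — kappa:fork[open] ⇒ active
At least one path is unblocked, so d-separation fails.

No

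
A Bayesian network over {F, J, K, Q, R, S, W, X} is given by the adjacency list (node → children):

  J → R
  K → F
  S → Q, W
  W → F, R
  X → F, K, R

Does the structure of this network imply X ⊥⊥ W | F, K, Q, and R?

There are 3 undirected paths between X and W; checking each against the conditioning set {F, K, Q, R}:
  1. X → R ← W — R:collider[open] ⇒ active
  2. X → F ← W — F:collider[open] ⇒ active
  3. X → K → F ← W — K:chain[blocks]; F:collider[open] ⇒ blocked
Since the path X → R ← W is active, X and W are not d-separated given {F, K, Q, R}.

No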